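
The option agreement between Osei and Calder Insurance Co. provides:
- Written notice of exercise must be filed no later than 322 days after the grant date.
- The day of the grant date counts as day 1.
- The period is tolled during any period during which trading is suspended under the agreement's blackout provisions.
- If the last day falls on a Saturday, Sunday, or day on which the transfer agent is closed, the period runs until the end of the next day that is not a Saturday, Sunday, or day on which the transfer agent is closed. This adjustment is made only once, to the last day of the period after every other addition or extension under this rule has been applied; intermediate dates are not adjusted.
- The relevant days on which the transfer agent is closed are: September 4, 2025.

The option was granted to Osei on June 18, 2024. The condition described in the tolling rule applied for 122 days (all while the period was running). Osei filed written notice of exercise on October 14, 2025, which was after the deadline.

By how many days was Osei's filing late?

Counting June 18, 2024 as day 1, day 322 is May 5, 2025.
Tolling adds 122 days: May 5, 2025 + 122 days = September 4, 2025.
September 4, 2025 is a listed holiday. The next qualifying day is September 5, 2025.
The deadline is September 5, 2025; from September 5, 2025 to October 14, 2025 is 39 days.

39 days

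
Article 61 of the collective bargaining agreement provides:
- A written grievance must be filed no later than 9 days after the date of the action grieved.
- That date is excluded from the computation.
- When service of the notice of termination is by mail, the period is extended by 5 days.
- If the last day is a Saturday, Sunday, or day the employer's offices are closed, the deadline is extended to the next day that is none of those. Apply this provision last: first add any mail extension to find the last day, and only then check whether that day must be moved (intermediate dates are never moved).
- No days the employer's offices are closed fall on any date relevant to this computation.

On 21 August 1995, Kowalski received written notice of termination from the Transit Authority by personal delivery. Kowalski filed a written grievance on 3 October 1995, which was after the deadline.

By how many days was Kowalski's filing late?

9 days after 21 August 1995 is August 30, 1995.
Service was not by mail, so no mail extension applies.
August 30, 1995 is a Wednesday and not a day the employer's offices are closed, so no extension applies.
The deadline is August 30, 1995; from August 30, 1995 to October 3, 1995 is 34 days.

34 days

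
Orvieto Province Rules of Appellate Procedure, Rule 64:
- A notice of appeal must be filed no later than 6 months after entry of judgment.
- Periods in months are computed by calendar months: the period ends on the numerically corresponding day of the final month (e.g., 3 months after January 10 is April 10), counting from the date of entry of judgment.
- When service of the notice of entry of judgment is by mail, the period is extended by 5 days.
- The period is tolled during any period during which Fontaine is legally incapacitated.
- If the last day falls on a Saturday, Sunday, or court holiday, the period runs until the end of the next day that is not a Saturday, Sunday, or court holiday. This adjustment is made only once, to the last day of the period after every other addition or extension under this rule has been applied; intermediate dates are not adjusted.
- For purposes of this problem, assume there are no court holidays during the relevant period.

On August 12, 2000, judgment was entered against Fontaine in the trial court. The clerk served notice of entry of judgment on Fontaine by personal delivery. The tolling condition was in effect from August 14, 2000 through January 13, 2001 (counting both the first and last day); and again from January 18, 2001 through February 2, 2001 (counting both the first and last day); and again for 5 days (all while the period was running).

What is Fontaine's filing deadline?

6 months after August 12, 2000 is February 12, 2001.
Service was not by mail, so no mail extension applies.
From August 14, 2000 through January 13, 2001 inclusive is 153 days; tolling adds 153 days: February 12, 2001 + 153 days = July 15, 2001.
From January 18, 2001 through February 2, 2001 inclusive is 16 days; tolling adds 16 days: July 15, 2001 + 16 days = July 31, 2001.
Tolling adds 5 days: July 31, 2001 + 5 days = August 5, 2001.
August 5, 2001 is Sunday. The next qualifying day is August 6, 2001.

August 6, 2001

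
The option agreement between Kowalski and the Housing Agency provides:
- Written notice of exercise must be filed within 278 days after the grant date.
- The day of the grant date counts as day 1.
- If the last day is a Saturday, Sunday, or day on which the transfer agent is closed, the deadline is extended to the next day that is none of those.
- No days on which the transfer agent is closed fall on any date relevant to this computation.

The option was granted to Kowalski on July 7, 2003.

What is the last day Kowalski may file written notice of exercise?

Counting July 7, 2003 as day 1, day 278 is April 9, 2004.
April 9, 2004 is a Friday and not a day on which the transfer agent is closed, so no extension applies.

April 9, 2004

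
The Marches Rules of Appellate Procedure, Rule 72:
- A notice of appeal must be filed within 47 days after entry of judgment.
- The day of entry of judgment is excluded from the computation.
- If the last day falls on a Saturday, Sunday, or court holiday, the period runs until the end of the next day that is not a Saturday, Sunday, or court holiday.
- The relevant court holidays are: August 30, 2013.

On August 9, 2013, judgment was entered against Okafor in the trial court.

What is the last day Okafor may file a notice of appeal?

47 days after August 9, 2013 is September 25, 2013.
September 25, 2013 is a Wednesday and not a court holiday, so no extension applies.

September 25, 2013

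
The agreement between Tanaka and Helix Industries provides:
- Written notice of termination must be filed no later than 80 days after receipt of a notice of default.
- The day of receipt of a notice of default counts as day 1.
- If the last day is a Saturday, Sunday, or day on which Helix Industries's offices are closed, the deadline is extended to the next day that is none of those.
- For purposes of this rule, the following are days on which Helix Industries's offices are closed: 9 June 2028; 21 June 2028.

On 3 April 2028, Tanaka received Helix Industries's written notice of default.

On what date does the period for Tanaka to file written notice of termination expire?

Counting 3 April 2028 as day 1, day 80 is June 21, 2028.
June 21, 2028 is a listed holiday. The next qualifying day is June 22, 2028.

June 22, 2028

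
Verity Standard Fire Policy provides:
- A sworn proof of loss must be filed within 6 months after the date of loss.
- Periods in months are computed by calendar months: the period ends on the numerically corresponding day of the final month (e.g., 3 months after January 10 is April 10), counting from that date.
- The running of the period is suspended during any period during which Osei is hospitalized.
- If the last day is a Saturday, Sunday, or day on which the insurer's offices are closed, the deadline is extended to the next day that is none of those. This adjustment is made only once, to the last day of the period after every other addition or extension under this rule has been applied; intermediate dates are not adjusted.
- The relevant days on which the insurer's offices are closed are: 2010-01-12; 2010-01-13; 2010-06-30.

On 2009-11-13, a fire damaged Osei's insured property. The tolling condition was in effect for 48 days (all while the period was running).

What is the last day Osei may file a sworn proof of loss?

July 1, 2010

6 months after 2009-11-13 is May 13, 2010.
Tolling adds 48 days: May 13, 2010 + 48 days = June 30, 2010.
June 30, 2010 is a listed holiday. The next qualifying day is July 1, 2010.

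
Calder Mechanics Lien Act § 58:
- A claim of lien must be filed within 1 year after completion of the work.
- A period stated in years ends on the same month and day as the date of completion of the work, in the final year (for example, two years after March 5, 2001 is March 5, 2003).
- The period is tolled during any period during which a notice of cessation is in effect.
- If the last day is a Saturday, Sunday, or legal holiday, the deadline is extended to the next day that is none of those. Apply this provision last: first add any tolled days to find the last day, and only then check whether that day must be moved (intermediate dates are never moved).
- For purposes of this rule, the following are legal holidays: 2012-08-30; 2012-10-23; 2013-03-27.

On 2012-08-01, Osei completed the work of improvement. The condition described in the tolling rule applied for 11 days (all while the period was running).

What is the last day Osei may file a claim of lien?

1 year after 2012-08-01 is August 1, 2013.
Tolling adds 11 days: August 1, 2013 + 11 days = August 12, 2013.
August 12, 2013 is a Monday and not a legal holiday, so no extension applies.

August 12, 2013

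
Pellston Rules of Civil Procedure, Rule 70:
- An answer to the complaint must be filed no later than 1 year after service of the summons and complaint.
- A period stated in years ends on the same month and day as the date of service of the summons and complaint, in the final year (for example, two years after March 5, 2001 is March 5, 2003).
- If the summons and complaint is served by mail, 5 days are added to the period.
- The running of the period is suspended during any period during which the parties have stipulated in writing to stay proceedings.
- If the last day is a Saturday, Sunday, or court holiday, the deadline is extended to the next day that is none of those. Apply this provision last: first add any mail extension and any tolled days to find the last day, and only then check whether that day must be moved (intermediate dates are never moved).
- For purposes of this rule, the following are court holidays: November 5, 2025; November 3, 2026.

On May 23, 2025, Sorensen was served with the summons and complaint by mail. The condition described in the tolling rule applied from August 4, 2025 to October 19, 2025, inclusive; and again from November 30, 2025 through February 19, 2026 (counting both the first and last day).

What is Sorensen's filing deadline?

1 year after May 23, 2025 is May 23, 2026.
Service was by mail, adding 5 days: May 23, 2026 + 5 days = May 28, 2026.
From August 4, 2025 through October 19, 2025 inclusive is 77 days; tolling adds 77 days: May 28, 2026 + 77 days = August 13, 2026.
From November 30, 2025 through February 19, 2026 inclusive is 82 days; tolling adds 82 days: August 13, 2026 + 82 days = November 3, 2026.
November 3, 2026 is a listed holiday. The next qualifying day is November 4, 2026.

November 4, 2026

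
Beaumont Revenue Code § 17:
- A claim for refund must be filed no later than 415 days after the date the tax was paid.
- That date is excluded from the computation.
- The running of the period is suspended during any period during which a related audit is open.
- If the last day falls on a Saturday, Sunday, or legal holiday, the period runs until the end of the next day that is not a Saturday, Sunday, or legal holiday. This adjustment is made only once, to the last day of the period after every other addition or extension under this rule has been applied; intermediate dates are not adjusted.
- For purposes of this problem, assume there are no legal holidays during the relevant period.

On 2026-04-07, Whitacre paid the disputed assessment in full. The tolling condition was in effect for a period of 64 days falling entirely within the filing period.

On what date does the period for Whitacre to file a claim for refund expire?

415 days after 2026-04-07 is May 27, 2027.
Tolling adds 64 days: May 27, 2027 + 64 days = July 30, 2027.
July 30, 2027 is a Friday and not a legal holiday, so no extension applies.

July 30, 2027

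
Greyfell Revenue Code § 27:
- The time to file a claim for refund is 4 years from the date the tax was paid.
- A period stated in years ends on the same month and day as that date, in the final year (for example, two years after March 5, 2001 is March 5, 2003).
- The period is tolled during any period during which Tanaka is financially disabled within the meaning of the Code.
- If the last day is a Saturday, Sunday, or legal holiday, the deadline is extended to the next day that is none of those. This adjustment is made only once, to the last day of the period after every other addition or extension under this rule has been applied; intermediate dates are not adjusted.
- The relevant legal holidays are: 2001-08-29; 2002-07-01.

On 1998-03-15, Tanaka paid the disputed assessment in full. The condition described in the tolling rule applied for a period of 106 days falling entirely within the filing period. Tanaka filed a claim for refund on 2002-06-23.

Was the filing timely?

4 years after 1998-03-15 is March 15, 2002.
Tolling adds 106 days: March 15, 2002 + 106 days = June 29, 2002.
June 29, 2002 is Saturday; June 30, 2002 is Sunday; July 1, 2002 is a listed holiday. The next qualifying day is July 2, 2002.
The deadline is July 2, 2002; the filing on June 23, 2002 is on or before that date.

Yes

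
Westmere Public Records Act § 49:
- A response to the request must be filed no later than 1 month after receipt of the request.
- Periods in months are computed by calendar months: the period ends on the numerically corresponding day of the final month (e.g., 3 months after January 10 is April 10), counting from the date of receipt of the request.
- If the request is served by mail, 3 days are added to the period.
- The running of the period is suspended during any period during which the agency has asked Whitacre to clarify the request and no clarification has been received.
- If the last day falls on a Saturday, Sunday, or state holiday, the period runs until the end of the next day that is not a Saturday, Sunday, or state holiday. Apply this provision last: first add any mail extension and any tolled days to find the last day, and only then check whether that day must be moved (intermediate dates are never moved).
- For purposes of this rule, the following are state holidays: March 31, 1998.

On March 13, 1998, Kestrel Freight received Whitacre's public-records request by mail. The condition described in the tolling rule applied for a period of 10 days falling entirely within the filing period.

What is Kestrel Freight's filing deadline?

April 27, 1998

1 month after March 13, 1998 is April 13, 1998.
Service was by mail, adding 3 days: April 13, 1998 + 3 days = April 16, 1998.
Tolling adds 10 days: April 16, 1998 + 10 days = April 26, 1998.
April 26, 1998 is Sunday. The next qualifying day is April 27, 1998.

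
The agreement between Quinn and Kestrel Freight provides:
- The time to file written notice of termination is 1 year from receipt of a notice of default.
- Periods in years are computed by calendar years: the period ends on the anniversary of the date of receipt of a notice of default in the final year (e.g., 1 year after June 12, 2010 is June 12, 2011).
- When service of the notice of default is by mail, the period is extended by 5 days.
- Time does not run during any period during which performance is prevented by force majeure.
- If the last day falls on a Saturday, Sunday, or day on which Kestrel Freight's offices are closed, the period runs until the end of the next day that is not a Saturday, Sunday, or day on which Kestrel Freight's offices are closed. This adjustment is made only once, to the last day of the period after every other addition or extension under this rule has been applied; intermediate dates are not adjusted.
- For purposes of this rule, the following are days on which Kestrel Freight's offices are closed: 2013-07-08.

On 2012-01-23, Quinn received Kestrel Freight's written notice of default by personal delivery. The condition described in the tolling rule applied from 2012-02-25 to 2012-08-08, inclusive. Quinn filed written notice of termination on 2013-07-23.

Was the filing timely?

No

1 year after 2012-01-23 is January 23, 2013.
Service was not by mail, so no mail extension applies.
From February 25, 2012 through August 8, 2012 inclusive is 166 days; tolling adds 166 days: January 23, 2013 + 166 days = July 8, 2013.
July 8, 2013 is a listed holiday. The next qualifying day is July 9, 2013.
The deadline is July 9, 2013; the filing on July 23, 2013 is after that date.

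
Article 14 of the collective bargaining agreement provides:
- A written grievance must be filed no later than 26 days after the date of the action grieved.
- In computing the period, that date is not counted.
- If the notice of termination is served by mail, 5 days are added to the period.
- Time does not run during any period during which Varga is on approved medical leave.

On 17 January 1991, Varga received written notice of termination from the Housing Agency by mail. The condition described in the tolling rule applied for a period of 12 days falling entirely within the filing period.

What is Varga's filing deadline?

26 days after 17 January 1991 is February 12, 1991.
Service was by mail, adding 5 days: February 12, 1991 + 5 days = February 17, 1991.
Tolling adds 12 days: February 17, 1991 + 12 days = March 1, 1991.

March 1, 1991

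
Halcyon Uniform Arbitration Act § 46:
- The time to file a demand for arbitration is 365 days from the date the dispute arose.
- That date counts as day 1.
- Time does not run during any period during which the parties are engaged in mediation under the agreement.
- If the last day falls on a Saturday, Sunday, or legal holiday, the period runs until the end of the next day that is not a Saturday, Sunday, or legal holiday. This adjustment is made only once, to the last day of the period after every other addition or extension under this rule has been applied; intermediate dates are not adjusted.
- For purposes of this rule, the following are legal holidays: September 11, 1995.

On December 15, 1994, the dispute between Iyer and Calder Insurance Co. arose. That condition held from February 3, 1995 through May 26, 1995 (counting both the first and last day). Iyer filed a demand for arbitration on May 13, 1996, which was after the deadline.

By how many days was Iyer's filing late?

38 days

Counting December 15, 1994 as day 1, day 365 is December 14, 1995.
From February 3, 1995 through May 26, 1995 inclusive is 113 days; tolling adds 113 days: December 14, 1995 + 113 days = April 5, 1996.
April 5, 1996 is a Friday and not a legal holiday, so no extension applies.
The deadline is April 5, 1996; from April 5, 1996 to May 13, 1996 is 38 days.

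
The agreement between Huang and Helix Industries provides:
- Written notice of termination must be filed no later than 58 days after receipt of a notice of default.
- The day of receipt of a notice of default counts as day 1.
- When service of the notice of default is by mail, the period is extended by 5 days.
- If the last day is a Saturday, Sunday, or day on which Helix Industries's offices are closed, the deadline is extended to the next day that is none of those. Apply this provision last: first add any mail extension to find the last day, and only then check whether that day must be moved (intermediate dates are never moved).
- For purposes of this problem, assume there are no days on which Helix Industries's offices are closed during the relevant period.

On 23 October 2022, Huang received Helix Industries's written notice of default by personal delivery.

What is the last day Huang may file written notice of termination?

Counting 23 October 2022 as day 1, day 58 is December 19, 2022.
Service was not by mail, so no mail extension applies.
December 19, 2022 is a Monday and not a day on which Helix Industries's offices are closed, so no extension applies.

December 19, 2022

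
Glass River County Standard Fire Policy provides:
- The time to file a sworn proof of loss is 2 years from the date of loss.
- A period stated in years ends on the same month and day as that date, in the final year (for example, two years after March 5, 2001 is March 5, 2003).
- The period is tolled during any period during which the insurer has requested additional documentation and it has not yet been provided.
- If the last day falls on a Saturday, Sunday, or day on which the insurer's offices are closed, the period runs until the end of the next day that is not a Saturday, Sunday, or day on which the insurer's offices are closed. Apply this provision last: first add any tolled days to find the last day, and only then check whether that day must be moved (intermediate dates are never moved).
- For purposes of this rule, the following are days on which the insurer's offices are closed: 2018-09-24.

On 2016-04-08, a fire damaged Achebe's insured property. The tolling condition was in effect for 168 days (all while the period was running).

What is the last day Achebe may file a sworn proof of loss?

2 years after 2016-04-08 is April 8, 2018.
Tolling adds 168 days: April 8, 2018 + 168 days = September 23, 2018.
September 23, 2018 is Sunday; September 24, 2018 is a listed holiday. The next qualifying day is September 25, 2018.

September 25, 2018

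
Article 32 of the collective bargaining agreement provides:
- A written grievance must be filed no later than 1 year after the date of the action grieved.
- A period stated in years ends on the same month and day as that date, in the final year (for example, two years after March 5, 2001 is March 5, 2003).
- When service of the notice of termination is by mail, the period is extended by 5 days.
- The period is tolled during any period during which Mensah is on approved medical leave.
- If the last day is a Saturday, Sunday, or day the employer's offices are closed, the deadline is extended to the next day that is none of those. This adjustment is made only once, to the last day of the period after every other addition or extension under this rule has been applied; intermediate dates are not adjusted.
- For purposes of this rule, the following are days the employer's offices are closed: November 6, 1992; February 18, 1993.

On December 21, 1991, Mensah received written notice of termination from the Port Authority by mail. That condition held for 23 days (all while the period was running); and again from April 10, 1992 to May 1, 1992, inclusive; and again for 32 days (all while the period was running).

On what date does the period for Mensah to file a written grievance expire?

1 year after December 21, 1991 is December 21, 1992.
Service was by mail, adding 5 days: December 21, 1992 + 5 days = December 26, 1992.
Tolling adds 23 days: December 26, 1992 + 23 days = January 18, 1993.
From April 10, 1992 through May 1, 1992 inclusive is 22 days; tolling adds 22 days: January 18, 1993 + 22 days = February 9, 1993.
Tolling adds 32 days: February 9, 1993 + 32 days = March 13, 1993.
March 13, 1993 is Saturday; March 14, 1993 is Sunday. The next qualifying day is March 15, 1993.

March 15, 1993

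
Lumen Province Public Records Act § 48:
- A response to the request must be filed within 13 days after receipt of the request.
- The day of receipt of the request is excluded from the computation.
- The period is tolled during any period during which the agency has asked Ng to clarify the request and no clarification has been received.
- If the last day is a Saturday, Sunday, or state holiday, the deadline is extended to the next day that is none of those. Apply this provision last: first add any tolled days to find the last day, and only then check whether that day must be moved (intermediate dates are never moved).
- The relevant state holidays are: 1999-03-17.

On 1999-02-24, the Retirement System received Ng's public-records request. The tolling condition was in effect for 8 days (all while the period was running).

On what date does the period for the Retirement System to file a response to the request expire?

March 18, 1999

13 days after 1999-02-24 is March 9, 1999.
Tolling adds 8 days: March 9, 1999 + 8 days = March 17, 1999.
March 17, 1999 is a listed holiday. The next qualifying day is March 18, 1999.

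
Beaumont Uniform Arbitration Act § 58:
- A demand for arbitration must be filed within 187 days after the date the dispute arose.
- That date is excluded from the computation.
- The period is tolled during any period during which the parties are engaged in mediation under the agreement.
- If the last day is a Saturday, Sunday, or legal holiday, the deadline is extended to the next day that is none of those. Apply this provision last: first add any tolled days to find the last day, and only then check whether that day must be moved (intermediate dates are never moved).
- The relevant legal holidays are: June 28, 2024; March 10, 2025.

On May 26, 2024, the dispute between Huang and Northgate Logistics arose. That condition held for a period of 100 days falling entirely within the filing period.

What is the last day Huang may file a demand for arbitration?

March 11, 2025

187 days after May 26, 2024 is November 29, 2024.
Tolling adds 100 days: November 29, 2024 + 100 days = March 9, 2025.
March 9, 2025 is Sunday; March 10, 2025 is a listed holiday. The next qualifying day is March 11, 2025.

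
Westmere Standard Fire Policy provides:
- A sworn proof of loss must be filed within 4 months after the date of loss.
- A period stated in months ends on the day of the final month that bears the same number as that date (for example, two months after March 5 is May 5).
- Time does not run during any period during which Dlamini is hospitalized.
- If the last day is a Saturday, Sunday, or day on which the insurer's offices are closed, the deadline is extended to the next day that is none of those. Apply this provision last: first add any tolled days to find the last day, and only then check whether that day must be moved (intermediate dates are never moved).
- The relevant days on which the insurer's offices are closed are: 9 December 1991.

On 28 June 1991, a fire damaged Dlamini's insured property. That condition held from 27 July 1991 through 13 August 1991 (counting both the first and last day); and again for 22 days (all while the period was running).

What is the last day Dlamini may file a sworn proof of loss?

December 10, 1991

4 months after 28 June 1991 is October 28, 1991.
From July 27, 1991 through August 13, 1991 inclusive is 18 days; tolling adds 18 days: October 28, 1991 + 18 days = November 15, 1991.
Tolling adds 22 days: November 15, 1991 + 22 days = December 7, 1991.
December 7, 1991 is Saturday; December 8, 1991 is Sunday; December 9, 1991 is a listed holiday. The next qualifying day is December 10, 1991.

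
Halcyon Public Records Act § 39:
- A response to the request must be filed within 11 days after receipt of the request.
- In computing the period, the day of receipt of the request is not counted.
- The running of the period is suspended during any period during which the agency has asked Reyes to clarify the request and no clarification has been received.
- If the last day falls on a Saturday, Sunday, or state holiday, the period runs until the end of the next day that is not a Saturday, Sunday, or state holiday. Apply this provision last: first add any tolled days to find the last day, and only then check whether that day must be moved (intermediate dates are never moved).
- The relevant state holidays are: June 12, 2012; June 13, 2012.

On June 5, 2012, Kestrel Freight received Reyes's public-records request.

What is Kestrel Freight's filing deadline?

June 18, 2012

11 days after June 5, 2012 is June 16, 2012.
June 16, 2012 is Saturday; June 17, 2012 is Sunday. The next qualifying day is June 18, 2012.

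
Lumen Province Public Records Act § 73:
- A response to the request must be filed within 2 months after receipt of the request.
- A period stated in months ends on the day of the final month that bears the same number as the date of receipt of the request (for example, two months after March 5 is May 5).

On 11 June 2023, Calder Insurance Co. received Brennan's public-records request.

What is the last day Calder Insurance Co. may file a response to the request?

August 11, 2023

2 months after 11 June 2023 is August 11, 2023.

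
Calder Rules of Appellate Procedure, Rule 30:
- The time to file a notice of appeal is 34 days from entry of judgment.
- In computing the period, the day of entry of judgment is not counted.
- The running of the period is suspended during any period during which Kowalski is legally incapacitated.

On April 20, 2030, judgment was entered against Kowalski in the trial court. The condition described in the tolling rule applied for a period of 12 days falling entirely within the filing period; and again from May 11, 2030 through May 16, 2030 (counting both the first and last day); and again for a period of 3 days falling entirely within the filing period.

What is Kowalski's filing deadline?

34 days after April 20, 2030 is May 24, 2030.
Tolling adds 12 days: May 24, 2030 + 12 days = June 5, 2030.
From May 11, 2030 through May 16, 2030 inclusive is 6 days; tolling adds 6 days: June 5, 2030 + 6 days = June 11, 2030.
Tolling adds 3 days: June 11, 2030 + 3 days = June 14, 2030.

June 14, 2030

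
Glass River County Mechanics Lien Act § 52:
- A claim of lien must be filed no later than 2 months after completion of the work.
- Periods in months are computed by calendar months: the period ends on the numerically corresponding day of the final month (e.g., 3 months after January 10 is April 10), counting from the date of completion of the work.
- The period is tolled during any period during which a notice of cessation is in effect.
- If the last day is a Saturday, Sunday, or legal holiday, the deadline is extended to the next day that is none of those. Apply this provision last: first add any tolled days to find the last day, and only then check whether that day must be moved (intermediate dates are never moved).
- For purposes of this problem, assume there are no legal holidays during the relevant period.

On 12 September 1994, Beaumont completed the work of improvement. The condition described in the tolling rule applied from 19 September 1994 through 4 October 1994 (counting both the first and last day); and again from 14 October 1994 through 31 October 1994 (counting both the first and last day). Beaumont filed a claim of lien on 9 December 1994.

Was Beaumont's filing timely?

Yes

2 months after 12 September 1994 is November 12, 1994.
From September 19, 1994 through October 4, 1994 inclusive is 16 days; tolling adds 16 days: November 12, 1994 + 16 days = November 28, 1994.
From October 14, 1994 through October 31, 1994 inclusive is 18 days; tolling adds 18 days: November 28, 1994 + 18 days = December 16, 1994.
December 16, 1994 is a Friday and not a legal holiday, so no extension applies.
The deadline is December 16, 1994; the filing on December 9, 1994 is on or before that date.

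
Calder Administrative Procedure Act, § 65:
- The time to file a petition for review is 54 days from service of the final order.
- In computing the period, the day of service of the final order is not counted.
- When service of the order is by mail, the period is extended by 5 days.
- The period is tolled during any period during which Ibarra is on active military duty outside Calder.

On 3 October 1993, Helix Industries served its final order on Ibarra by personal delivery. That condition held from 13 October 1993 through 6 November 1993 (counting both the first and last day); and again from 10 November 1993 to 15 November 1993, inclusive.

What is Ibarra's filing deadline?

December 27, 1993

54 days after 3 October 1993 is November 26, 1993.
Service was not by mail, so no mail extension applies.
From October 13, 1993 through November 6, 1993 inclusive is 25 days; tolling adds 25 days: November 26, 1993 + 25 days = December 21, 1993.
From November 10, 1993 through November 15, 1993 inclusive is 6 days; tolling adds 6 days: December 21, 1993 + 6 days = December 27, 1993.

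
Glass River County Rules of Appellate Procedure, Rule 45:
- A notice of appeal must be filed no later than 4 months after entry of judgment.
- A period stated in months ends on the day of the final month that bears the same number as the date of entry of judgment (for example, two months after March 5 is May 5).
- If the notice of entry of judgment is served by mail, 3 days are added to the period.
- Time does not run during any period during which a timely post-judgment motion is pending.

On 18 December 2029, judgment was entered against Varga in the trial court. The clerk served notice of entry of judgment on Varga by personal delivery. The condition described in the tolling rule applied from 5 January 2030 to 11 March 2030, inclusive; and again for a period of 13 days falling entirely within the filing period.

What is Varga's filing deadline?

4 months after 18 December 2029 is April 18, 2030.
Service was not by mail, so no mail extension applies.
From January 5, 2030 through March 11, 2030 inclusive is 66 days; tolling adds 66 days: April 18, 2030 + 66 days = June 23, 2030.
Tolling adds 13 days: June 23, 2030 + 13 days = July 6, 2030.

July 6, 2030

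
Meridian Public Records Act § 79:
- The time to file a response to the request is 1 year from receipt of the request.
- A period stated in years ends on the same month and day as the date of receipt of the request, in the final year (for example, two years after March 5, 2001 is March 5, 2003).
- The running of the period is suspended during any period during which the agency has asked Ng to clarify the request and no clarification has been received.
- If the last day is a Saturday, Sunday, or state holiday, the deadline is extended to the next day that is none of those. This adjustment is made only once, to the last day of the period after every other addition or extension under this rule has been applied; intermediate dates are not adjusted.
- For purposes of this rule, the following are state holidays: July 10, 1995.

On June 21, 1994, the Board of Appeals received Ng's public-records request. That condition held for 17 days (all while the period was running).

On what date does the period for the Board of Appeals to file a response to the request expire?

1 year after June 21, 1994 is June 21, 1995.
Tolling adds 17 days: June 21, 1995 + 17 days = July 8, 1995.
July 8, 1995 is Saturday; July 9, 1995 is Sunday; July 10, 1995 is a listed holiday. The next qualifying day is July 11, 1995.

July 11, 1995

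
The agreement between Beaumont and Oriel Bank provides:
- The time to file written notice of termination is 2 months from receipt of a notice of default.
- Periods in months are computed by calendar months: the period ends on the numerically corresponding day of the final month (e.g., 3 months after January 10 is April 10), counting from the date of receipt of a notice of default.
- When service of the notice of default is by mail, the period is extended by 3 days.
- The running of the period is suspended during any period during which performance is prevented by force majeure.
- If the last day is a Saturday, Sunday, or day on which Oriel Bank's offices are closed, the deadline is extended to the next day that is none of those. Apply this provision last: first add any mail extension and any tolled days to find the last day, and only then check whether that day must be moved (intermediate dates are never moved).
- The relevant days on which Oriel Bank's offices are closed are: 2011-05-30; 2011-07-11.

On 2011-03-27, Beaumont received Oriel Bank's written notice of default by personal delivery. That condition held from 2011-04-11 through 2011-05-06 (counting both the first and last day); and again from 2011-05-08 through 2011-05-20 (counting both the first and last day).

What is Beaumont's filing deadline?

2 months after 2011-03-27 is May 27, 2011.
Service was not by mail, so no mail extension applies.
From April 11, 2011 through May 6, 2011 inclusive is 26 days; tolling adds 26 days: May 27, 2011 + 26 days = June 22, 2011.
From May 8, 2011 through May 20, 2011 inclusive is 13 days; tolling adds 13 days: June 22, 2011 + 13 days = July 5, 2011.
July 5, 2011 is a Tuesday and not a day on which Oriel Bank's offices are closed, so no extension applies.

July 5, 2011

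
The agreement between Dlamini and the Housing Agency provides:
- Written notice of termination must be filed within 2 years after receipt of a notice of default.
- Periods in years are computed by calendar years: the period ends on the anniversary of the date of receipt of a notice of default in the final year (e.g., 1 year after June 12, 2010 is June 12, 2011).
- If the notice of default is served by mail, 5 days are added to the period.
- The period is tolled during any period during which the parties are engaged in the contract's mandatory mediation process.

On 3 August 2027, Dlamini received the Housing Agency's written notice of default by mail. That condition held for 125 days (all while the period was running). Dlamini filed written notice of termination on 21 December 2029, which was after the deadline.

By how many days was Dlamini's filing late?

2 years after 3 August 2027 is August 3, 2029.
Service was by mail, adding 5 days: August 3, 2029 + 5 days = August 8, 2029.
Tolling adds 125 days: August 8, 2029 + 125 days = December 11, 2029.
The deadline is December 11, 2029; from December 11, 2029 to December 21, 2029 is 10 days.

10 days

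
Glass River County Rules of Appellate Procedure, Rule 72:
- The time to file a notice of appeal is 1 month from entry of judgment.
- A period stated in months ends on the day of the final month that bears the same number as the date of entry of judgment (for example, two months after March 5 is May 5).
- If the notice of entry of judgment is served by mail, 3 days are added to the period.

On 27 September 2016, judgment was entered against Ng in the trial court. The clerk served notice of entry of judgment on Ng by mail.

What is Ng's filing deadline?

1 month after 27 September 2016 is October 27, 2016.
Service was by mail, adding 3 days: October 27, 2016 + 3 days = October 30, 2016.

October 30, 2016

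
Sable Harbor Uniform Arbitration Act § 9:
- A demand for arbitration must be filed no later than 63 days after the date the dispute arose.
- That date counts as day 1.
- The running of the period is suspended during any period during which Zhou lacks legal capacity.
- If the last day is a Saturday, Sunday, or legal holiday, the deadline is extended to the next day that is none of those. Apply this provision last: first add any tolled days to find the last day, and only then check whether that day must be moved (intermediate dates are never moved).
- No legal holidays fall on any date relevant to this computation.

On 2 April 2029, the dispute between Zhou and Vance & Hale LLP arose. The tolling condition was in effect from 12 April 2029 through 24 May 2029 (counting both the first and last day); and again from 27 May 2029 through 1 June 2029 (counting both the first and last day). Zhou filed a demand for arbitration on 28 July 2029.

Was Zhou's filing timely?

No

Counting 2 April 2029 as day 1, day 63 is June 3, 2029.
From April 12, 2029 through May 24, 2029 inclusive is 43 days; tolling adds 43 days: June 3, 2029 + 43 days = July 16, 2029.
From May 27, 2029 through June 1, 2029 inclusive is 6 days; tolling adds 6 days: July 16, 2029 + 6 days = July 22, 2029.
July 22, 2029 is Sunday. The next qualifying day is July 23, 2029.
The deadline is July 23, 2029; the filing on July 28, 2029 is after that date.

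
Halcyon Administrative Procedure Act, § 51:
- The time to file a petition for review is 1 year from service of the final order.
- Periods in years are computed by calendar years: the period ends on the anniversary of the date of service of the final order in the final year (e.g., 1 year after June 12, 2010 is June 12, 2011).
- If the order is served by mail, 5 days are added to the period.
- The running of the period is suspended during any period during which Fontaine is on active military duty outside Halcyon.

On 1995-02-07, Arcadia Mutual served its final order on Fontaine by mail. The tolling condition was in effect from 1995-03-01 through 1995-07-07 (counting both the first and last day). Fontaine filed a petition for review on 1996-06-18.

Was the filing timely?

1 year after 1995-02-07 is February 7, 1996.
Service was by mail, adding 5 days: February 7, 1996 + 5 days = February 12, 1996.
From March 1, 1995 through July 7, 1995 inclusive is 129 days; tolling adds 129 days: February 12, 1996 + 129 days = June 20, 1996.
The deadline is June 20, 1996; the filing on June 18, 1996 is on or before that date.

Yes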